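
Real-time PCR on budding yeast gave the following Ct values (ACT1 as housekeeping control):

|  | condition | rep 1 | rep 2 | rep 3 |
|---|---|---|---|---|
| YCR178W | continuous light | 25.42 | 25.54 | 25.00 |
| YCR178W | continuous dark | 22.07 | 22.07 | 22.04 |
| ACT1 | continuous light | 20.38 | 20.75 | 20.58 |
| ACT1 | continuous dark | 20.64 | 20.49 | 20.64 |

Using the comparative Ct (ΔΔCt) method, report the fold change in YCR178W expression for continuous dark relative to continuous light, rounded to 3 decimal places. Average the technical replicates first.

Mean Ct: YCR178W continuous light 25.320; YCR178W continuous dark 22.060; ACT1 continuous light 20.570; ACT1 continuous dark 20.590
ΔCt(continuous light) = 25.320 − 20.570 = 4.750
ΔCt(continuous dark) = 22.060 − 20.590 = 1.470
ΔΔCt = 1.470 − 4.750 = -3.280
Fold change = 2^(−(-3.280)) = 2^3.280 = 9.7136

9.714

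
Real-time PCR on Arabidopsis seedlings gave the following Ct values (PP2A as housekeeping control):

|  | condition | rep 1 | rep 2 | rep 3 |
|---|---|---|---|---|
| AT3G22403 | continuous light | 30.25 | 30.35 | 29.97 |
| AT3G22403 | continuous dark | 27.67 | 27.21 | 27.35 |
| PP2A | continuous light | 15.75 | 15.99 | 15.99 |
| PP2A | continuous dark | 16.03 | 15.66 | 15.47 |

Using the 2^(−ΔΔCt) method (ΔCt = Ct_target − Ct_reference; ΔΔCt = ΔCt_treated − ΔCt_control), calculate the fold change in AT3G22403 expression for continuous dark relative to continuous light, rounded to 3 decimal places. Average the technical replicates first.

6.021

Mean Ct: AT3G22403 continuous light 30.190; AT3G22403 continuous dark 27.410; PP2A continuous light 15.910; PP2A continuous dark 15.720
ΔCt(continuous light) = 30.190 − 15.910 = 14.280
ΔCt(continuous dark) = 27.410 − 15.720 = 11.690
ΔΔCt = 11.690 − 14.280 = -2.590
Fold change = 2^(−(-2.590)) = 2^2.590 = 6.0210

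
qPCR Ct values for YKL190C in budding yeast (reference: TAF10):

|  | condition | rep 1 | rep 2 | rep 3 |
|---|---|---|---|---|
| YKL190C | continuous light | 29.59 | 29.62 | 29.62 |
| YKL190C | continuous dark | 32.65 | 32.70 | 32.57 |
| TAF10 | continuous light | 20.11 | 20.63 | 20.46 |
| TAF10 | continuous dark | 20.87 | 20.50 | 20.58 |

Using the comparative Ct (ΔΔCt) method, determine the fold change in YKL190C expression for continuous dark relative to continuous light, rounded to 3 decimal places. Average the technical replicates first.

0.146

Mean Ct: YKL190C continuous light 29.610; YKL190C continuous dark 32.640; TAF10 continuous light 20.400; TAF10 continuous dark 20.650
ΔCt(continuous light) = 29.610 − 20.400 = 9.210
ΔCt(continuous dark) = 32.640 − 20.650 = 11.990
ΔΔCt = 11.990 − 9.210 = 2.780
Fold change = 2^(−2.780) = 0.1456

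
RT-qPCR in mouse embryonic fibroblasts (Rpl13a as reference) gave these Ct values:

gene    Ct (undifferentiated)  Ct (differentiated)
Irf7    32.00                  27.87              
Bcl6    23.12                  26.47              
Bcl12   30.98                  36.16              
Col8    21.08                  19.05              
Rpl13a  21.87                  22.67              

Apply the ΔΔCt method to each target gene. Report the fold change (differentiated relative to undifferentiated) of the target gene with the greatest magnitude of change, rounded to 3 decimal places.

30.484

Irf7: ΔΔCt = (27.87−22.67) − (32.00−21.87) = 5.20 − 10.13 = -4.93; fold change = 2^4.93 = 30.484
Bcl6: ΔΔCt = (26.47−22.67) − (23.12−21.87) = 3.80 − 1.25 = 2.55; fold change = 2^-2.55 = 0.171
Bcl12: ΔΔCt = (36.16−22.67) − (30.98−21.87) = 13.49 − 9.11 = 4.38; fold change = 2^-4.38 = 0.048
Col8: ΔΔCt = (19.05−22.67) − (21.08−21.87) = -3.62 − (-0.79) = -2.83; fold change = 2^2.83 = 7.111
Irf7 has the largest |ΔΔCt| = 4.93.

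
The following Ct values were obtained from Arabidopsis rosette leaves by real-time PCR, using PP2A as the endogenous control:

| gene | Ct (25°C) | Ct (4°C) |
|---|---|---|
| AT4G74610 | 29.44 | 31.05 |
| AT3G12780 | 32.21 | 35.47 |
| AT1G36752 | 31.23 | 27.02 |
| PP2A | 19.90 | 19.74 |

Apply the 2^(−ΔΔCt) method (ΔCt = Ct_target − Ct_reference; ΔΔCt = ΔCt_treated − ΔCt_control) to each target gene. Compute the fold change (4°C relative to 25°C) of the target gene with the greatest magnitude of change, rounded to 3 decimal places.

AT4G74610: ΔΔCt = (31.05−19.74) − (29.44−19.90) = 11.31 − 9.54 = 1.77; fold change = 2^-1.77 = 0.293
AT3G12780: ΔΔCt = (35.47−19.74) − (32.21−19.90) = 15.73 − 12.31 = 3.42; fold change = 2^-3.42 = 0.093
AT1G36752: ΔΔCt = (27.02−19.74) − (31.23−19.90) = 7.28 − 11.33 = -4.05; fold change = 2^4.05 = 16.564
AT1G36752 has the largest |ΔΔCt| = 4.05.

16.564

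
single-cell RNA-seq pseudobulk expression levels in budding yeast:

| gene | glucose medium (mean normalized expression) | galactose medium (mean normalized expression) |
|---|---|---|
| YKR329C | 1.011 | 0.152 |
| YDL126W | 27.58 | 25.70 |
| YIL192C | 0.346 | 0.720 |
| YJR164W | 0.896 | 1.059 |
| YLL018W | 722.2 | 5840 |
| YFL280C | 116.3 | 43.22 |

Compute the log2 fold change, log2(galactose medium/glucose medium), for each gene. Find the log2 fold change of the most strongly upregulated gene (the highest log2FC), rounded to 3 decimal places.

3.015

log2(0.152/1.011) = -2.734  (YKR329C)
log2(25.70/27.58) = -0.102  (YDL126W)
log2(0.720/0.346) = 1.057  (YIL192C)
log2(1.059/0.896) = 0.241  (YJR164W)
log2(5840/722.2) = 3.015  (YLL018W)
log2(43.22/116.3) = -1.428  (YFL280C)
YLL018W is most strongly upregulated.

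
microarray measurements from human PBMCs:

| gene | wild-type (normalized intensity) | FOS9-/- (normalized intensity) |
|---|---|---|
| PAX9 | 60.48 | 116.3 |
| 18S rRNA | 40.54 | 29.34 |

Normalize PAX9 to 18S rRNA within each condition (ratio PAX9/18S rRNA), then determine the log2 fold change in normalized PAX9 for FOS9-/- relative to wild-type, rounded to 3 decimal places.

1.410

PAX9/18S rRNA (wild-type) = 60.48 / 40.54 = 1.4919
PAX9/18S rRNA (FOS9-/-) = 116.3 / 29.34 = 3.9639
Fold change = 3.9639 / 1.4919 = 2.6570
log2(2.6570) = 1.4098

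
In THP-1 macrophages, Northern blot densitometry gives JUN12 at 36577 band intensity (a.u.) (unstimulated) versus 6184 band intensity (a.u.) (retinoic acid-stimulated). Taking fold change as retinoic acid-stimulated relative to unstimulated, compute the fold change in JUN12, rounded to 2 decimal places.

Fold change = 6184 / 36577 = 0.169
JUN12 is downregulated.

0.17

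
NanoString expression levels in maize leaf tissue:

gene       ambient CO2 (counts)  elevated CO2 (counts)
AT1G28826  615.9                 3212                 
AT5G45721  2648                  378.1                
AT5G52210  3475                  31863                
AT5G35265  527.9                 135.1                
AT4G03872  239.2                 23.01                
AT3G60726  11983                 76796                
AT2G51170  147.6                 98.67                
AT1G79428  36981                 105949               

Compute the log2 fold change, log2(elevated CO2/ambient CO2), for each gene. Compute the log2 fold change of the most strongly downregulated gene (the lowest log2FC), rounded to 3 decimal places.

-3.378

log2(3212/615.9) = 2.383  (AT1G28826)
log2(378.1/2648) = -2.808  (AT5G45721)
log2(31863/3475) = 3.197  (AT5G52210)
log2(135.1/527.9) = -1.966  (AT5G35265)
log2(23.01/239.2) = -3.378  (AT4G03872)
log2(76796/11983) = 2.680  (AT3G60726)
log2(98.67/147.6) = -0.581  (AT2G51170)
log2(105949/36981) = 1.519  (AT1G79428)
AT4G03872 is most strongly downregulated.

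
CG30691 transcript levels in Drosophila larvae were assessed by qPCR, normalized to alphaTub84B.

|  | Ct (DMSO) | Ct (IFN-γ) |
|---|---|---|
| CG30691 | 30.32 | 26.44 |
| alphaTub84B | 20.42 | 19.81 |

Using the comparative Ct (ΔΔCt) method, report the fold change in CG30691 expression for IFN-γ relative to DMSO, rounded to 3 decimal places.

ΔCt(DMSO) = 30.320 − 20.420 = 9.900
ΔCt(IFN-γ) = 26.440 − 19.810 = 6.630
ΔΔCt = 6.630 − 9.900 = -3.270
Fold change = 2^(−(-3.270)) = 2^3.270 = 9.6465

9.646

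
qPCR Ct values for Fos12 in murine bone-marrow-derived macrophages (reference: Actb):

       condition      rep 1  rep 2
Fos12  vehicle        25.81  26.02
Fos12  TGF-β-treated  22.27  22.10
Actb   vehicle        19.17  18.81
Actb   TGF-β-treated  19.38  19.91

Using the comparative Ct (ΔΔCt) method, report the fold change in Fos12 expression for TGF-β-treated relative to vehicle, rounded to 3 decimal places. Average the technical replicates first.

Mean Ct: Fos12 vehicle 25.915; Fos12 TGF-β-treated 22.185; Actb vehicle 18.990; Actb TGF-β-treated 19.645
ΔCt(vehicle) = 25.915 − 18.990 = 6.925
ΔCt(TGF-β-treated) = 22.185 − 19.645 = 2.540
ΔΔCt = 2.540 − 6.925 = -4.385
Fold change = 2^(−(-4.385)) = 2^4.385 = 20.8938

20.894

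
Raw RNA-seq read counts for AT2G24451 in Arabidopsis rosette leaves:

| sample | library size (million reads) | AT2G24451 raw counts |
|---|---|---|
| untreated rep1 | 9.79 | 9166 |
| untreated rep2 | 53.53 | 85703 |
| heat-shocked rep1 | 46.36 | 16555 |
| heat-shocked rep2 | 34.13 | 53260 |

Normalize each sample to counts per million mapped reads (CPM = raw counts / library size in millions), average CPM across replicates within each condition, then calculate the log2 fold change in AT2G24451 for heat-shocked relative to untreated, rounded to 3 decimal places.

-0.404

CPM(untreated rep1) = 9166 / 9.79 = 936.2615
CPM(untreated rep2) = 85703 / 53.53 = 1601.0275
CPM(heat-shocked rep1) = 16555 / 46.36 = 357.0966
CPM(heat-shocked rep2) = 53260 / 34.13 = 1560.5040
mean CPM(untreated) = 1268.6445; mean CPM(heat-shocked) = 958.8003
Fold change = 958.8003 / 1268.6445 = 0.75577
log2(0.75577) = -0.4040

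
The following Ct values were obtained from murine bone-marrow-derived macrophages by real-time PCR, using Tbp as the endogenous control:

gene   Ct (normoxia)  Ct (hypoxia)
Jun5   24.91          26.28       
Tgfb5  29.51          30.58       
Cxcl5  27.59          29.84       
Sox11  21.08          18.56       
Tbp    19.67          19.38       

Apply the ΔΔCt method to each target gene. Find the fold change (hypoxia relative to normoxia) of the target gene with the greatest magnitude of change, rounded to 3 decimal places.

Jun5: ΔΔCt = (26.28−19.38) − (24.91−19.67) = 6.90 − 5.24 = 1.66; fold change = 2^-1.66 = 0.316
Tgfb5: ΔΔCt = (30.58−19.38) − (29.51−19.67) = 11.20 − 9.84 = 1.36; fold change = 2^-1.36 = 0.390
Cxcl5: ΔΔCt = (29.84−19.38) − (27.59−19.67) = 10.46 − 7.92 = 2.54; fold change = 2^-2.54 = 0.172
Sox11: ΔΔCt = (18.56−19.38) − (21.08−19.67) = -0.82 − 1.41 = -2.23; fold change = 2^2.23 = 4.691
Cxcl5 has the largest |ΔΔCt| = 2.54.

0.172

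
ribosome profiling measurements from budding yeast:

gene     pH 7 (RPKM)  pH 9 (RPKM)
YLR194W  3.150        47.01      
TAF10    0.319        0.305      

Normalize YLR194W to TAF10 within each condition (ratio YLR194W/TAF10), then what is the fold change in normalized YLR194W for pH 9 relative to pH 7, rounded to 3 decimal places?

15.609

YLR194W/TAF10 (pH 7) = 3.150 / 0.319 = 9.8746
YLR194W/TAF10 (pH 9) = 47.01 / 0.305 = 154.13
Fold change = 154.13 / 9.8746 = 15.6088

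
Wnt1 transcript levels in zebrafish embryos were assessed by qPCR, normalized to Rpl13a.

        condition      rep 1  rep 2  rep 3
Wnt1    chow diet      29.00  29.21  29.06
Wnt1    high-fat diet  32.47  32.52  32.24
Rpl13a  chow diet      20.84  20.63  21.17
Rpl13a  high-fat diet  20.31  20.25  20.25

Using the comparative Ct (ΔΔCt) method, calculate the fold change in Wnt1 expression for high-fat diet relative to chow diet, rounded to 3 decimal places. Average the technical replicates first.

Mean Ct: Wnt1 chow diet 29.090; Wnt1 high-fat diet 32.410; Rpl13a chow diet 20.880; Rpl13a high-fat diet 20.270
ΔCt(chow diet) = 29.090 − 20.880 = 8.210
ΔCt(high-fat diet) = 32.410 − 20.270 = 12.140
ΔΔCt = 12.140 − 8.210 = 3.930
Fold change = 2^(−3.930) = 0.0656

0.066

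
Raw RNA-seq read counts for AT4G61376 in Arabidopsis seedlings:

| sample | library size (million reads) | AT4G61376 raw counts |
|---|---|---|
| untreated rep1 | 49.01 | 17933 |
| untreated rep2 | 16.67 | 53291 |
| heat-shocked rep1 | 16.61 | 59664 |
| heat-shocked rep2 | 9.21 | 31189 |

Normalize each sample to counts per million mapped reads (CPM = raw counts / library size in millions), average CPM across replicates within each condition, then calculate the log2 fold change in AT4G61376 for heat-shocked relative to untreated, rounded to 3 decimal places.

0.970

CPM(untreated rep1) = 17933 / 49.01 = 365.9049
CPM(untreated rep2) = 53291 / 16.67 = 3196.8206
CPM(heat-shocked rep1) = 59664 / 16.61 = 3592.0530
CPM(heat-shocked rep2) = 31189 / 9.21 = 3386.4278
mean CPM(untreated) = 1781.3628; mean CPM(heat-shocked) = 3489.2404
Fold change = 3489.2404 / 1781.3628 = 1.95875
log2(1.95875) = 0.9699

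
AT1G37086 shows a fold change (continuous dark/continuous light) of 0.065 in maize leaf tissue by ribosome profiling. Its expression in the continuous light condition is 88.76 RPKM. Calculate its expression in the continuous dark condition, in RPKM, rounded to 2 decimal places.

continuous dark expression = 88.76 × 0.065 = 5.77

5.77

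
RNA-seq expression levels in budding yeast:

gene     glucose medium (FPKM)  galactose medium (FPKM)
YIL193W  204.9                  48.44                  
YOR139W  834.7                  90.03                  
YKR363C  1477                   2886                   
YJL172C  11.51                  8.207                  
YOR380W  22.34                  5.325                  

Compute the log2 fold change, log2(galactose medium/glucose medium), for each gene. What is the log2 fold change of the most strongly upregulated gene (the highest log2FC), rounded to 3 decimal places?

0.966

log2(48.44/204.9) = -2.081  (YIL193W)
log2(90.03/834.7) = -3.213  (YOR139W)
log2(2886/1477) = 0.966  (YKR363C)
log2(8.207/11.51) = -0.488  (YJL172C)
log2(5.325/22.34) = -2.069  (YOR380W)
YKR363C is most strongly upregulated.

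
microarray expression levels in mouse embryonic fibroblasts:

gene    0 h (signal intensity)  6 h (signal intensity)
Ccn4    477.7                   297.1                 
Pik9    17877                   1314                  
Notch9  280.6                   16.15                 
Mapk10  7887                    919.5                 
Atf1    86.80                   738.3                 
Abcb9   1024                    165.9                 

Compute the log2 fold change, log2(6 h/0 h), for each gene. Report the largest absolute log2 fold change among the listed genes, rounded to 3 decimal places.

log2(297.1/477.7) = -0.685  (Ccn4)
log2(1314/17877) = -3.766  (Pik9)
log2(16.15/280.6) = -4.119  (Notch9)
log2(919.5/7887) = -3.101  (Mapk10)
log2(738.3/86.80) = 3.088  (Atf1)
log2(165.9/1024) = -2.626  (Abcb9)
The largest magnitude belongs to Notch9.

4.119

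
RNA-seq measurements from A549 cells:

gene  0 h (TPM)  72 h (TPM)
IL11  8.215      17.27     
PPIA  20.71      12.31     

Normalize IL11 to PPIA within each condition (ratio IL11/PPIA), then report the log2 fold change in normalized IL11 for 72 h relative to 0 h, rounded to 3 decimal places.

1.822

IL11/PPIA (0 h) = 8.215 / 20.71 = 0.39667
IL11/PPIA (72 h) = 17.27 / 12.31 = 1.4029
Fold change = 1.4029 / 0.39667 = 3.5368
log2(3.5368) = 1.8224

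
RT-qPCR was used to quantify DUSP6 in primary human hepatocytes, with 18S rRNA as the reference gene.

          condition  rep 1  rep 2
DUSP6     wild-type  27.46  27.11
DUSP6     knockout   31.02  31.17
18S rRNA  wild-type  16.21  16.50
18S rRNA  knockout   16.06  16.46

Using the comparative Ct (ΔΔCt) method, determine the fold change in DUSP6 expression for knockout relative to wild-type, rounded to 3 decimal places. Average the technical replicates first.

0.067

Mean Ct: DUSP6 wild-type 27.285; DUSP6 knockout 31.095; 18S rRNA wild-type 16.355; 18S rRNA knockout 16.260
ΔCt(wild-type) = 27.285 − 16.355 = 10.930
ΔCt(knockout) = 31.095 − 16.260 = 14.835
ΔΔCt = 14.835 − 10.930 = 3.905
Fold change = 2^(−3.905) = 0.0668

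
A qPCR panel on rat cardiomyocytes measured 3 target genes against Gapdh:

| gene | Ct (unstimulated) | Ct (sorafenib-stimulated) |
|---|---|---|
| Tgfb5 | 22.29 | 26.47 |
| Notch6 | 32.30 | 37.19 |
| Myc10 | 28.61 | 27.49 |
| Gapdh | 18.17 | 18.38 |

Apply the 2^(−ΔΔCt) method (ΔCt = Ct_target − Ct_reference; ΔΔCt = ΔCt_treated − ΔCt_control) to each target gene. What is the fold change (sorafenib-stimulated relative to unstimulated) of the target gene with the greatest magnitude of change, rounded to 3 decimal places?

0.039

Tgfb5: ΔΔCt = (26.47−18.38) − (22.29−18.17) = 8.09 − 4.12 = 3.97; fold change = 2^-3.97 = 0.064
Notch6: ΔΔCt = (37.19−18.38) − (32.30−18.17) = 18.81 − 14.13 = 4.68; fold change = 2^-4.68 = 0.039
Myc10: ΔΔCt = (27.49−18.38) − (28.61−18.17) = 9.11 − 10.44 = -1.33; fold change = 2^1.33 = 2.514
Notch6 has the largest |ΔΔCt| = 4.68.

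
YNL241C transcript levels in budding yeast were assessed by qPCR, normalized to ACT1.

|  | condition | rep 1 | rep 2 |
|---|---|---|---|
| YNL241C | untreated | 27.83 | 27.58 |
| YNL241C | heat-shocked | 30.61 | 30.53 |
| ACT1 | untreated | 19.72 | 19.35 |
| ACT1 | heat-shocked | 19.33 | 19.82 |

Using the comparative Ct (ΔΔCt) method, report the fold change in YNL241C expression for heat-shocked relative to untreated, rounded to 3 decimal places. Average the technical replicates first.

0.141

Mean Ct: YNL241C untreated 27.705; YNL241C heat-shocked 30.570; ACT1 untreated 19.535; ACT1 heat-shocked 19.575
ΔCt(untreated) = 27.705 − 19.535 = 8.170
ΔCt(heat-shocked) = 30.570 − 19.575 = 10.995
ΔΔCt = 10.995 − 8.170 = 2.825
Fold change = 2^(−2.825) = 0.1411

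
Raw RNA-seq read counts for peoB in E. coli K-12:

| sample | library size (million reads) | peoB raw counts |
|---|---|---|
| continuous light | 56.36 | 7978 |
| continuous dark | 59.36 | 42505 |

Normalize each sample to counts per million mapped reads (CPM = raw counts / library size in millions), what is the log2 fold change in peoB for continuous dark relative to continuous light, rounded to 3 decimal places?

2.339

CPM(continuous light) = 7978 / 56.36 = 141.5543
CPM(continuous dark) = 42505 / 59.36 = 716.0546
Fold change = 716.0546 / 141.5543 = 5.05852
log2(5.05852) = 2.3387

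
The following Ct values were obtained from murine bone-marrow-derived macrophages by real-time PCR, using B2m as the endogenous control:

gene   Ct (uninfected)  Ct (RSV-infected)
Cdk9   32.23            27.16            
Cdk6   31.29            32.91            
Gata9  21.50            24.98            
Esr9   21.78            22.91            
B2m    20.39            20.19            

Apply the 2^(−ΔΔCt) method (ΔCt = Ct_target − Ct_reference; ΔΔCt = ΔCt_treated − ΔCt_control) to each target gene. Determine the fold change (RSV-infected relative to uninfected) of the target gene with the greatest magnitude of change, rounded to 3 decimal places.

29.243

Cdk9: ΔΔCt = (27.16−20.19) − (32.23−20.39) = 6.97 − 11.84 = -4.87; fold change = 2^4.87 = 29.243
Cdk6: ΔΔCt = (32.91−20.19) − (31.29−20.39) = 12.72 − 10.90 = 1.82; fold change = 2^-1.82 = 0.283
Gata9: ΔΔCt = (24.98−20.19) − (21.50−20.39) = 4.79 − 1.11 = 3.68; fold change = 2^-3.68 = 0.078
Esr9: ΔΔCt = (22.91−20.19) − (21.78−20.39) = 2.72 − 1.39 = 1.33; fold change = 2^-1.33 = 0.398
Cdk9 has the largest |ΔΔCt| = 4.87.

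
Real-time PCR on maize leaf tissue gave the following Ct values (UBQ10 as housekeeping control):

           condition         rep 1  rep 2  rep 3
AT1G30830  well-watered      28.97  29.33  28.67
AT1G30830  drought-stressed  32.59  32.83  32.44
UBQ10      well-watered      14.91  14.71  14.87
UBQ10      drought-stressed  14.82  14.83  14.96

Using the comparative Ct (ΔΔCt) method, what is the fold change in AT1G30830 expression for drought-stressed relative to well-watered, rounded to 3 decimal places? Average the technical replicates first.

0.083

Mean Ct: AT1G30830 well-watered 28.990; AT1G30830 drought-stressed 32.620; UBQ10 well-watered 14.830; UBQ10 drought-stressed 14.870
ΔCt(well-watered) = 28.990 − 14.830 = 14.160
ΔCt(drought-stressed) = 32.620 − 14.870 = 17.750
ΔΔCt = 17.750 − 14.160 = 3.590
Fold change = 2^(−3.590) = 0.0830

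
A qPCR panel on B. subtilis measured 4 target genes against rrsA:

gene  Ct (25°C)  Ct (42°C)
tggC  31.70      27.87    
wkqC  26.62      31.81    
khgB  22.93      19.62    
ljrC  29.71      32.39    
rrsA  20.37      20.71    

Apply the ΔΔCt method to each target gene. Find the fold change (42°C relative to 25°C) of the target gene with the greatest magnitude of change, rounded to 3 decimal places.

0.035

tggC: ΔΔCt = (27.87−20.71) − (31.70−20.37) = 7.16 − 11.33 = -4.17; fold change = 2^4.17 = 18.001
wkqC: ΔΔCt = (31.81−20.71) − (26.62−20.37) = 11.10 − 6.25 = 4.85; fold change = 2^-4.85 = 0.035
khgB: ΔΔCt = (19.62−20.71) − (22.93−20.37) = -1.09 − 2.56 = -3.65; fold change = 2^3.65 = 12.553
ljrC: ΔΔCt = (32.39−20.71) − (29.71−20.37) = 11.68 − 9.34 = 2.34; fold change = 2^-2.34 = 0.198
wkqC has the largest |ΔΔCt| = 4.85.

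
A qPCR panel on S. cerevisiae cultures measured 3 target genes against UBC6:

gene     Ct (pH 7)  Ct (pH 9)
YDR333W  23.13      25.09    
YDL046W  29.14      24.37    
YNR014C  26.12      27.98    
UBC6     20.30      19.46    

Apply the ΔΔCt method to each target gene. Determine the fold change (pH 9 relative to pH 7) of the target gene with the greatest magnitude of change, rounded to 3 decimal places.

15.242

YDR333W: ΔΔCt = (25.09−19.46) − (23.13−20.30) = 5.63 − 2.83 = 2.80; fold change = 2^-2.80 = 0.144
YDL046W: ΔΔCt = (24.37−19.46) − (29.14−20.30) = 4.91 − 8.84 = -3.93; fold change = 2^3.93 = 15.242
YNR014C: ΔΔCt = (27.98−19.46) − (26.12−20.30) = 8.52 − 5.82 = 2.70; fold change = 2^-2.70 = 0.154
YDL046W has the largest |ΔΔCt| = 3.93.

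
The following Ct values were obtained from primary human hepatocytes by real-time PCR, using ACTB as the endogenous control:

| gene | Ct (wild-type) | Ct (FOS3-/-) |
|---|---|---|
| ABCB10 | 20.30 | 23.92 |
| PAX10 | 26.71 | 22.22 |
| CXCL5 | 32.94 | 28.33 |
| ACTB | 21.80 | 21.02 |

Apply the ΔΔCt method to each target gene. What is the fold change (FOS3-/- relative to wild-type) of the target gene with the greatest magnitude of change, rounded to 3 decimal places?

0.047

ABCB10: ΔΔCt = (23.92−21.02) − (20.30−21.80) = 2.90 − (-1.50) = 4.40; fold change = 2^-4.40 = 0.047
PAX10: ΔΔCt = (22.22−21.02) − (26.71−21.80) = 1.20 − 4.91 = -3.71; fold change = 2^3.71 = 13.086
CXCL5: ΔΔCt = (28.33−21.02) − (32.94−21.80) = 7.31 − 11.14 = -3.83; fold change = 2^3.83 = 14.221
ABCB10 has the largest |ΔΔCt| = 4.40.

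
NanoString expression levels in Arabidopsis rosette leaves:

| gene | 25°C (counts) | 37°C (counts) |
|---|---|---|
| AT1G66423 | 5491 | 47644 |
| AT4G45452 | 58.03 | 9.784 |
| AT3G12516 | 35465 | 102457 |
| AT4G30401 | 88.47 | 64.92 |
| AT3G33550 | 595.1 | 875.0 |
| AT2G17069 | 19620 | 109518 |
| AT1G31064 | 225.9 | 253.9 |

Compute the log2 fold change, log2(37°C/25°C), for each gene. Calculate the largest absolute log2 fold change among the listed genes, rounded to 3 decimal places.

3.117

log2(47644/5491) = 3.117  (AT1G66423)
log2(9.784/58.03) = -2.568  (AT4G45452)
log2(102457/35465) = 1.531  (AT3G12516)
log2(64.92/88.47) = -0.447  (AT4G30401)
log2(875.0/595.1) = 0.556  (AT3G33550)
log2(109518/19620) = 2.481  (AT2G17069)
log2(253.9/225.9) = 0.169  (AT1G31064)
The largest magnitude belongs to AT1G66423.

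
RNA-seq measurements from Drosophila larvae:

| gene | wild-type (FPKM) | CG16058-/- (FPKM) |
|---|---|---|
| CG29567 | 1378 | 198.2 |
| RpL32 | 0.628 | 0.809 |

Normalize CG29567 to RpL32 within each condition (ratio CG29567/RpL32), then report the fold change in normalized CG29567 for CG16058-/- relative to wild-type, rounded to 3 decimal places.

0.112

CG29567/RpL32 (wild-type) = 1378 / 0.628 = 2194.3
CG29567/RpL32 (CG16058-/-) = 198.2 / 0.809 = 244.99
Fold change = 244.99 / 2194.3 = 0.1117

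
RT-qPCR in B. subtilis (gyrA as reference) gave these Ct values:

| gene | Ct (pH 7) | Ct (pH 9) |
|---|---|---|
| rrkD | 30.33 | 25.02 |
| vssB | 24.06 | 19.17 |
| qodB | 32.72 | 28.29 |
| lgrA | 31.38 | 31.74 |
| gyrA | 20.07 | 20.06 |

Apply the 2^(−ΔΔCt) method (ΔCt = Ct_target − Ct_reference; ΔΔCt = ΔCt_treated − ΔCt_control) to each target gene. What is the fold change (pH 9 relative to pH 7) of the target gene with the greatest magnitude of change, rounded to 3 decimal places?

39.397

rrkD: ΔΔCt = (25.02−20.06) − (30.33−20.07) = 4.96 − 10.26 = -5.30; fold change = 2^5.30 = 39.397
vssB: ΔΔCt = (19.17−20.06) − (24.06−20.07) = -0.89 − 3.99 = -4.88; fold change = 2^4.88 = 29.446
qodB: ΔΔCt = (28.29−20.06) − (32.72−20.07) = 8.23 − 12.65 = -4.42; fold change = 2^4.42 = 21.407
lgrA: ΔΔCt = (31.74−20.06) − (31.38−20.07) = 11.68 − 11.31 = 0.37; fold change = 2^-0.37 = 0.774
rrkD has the largest |ΔΔCt| = 5.30.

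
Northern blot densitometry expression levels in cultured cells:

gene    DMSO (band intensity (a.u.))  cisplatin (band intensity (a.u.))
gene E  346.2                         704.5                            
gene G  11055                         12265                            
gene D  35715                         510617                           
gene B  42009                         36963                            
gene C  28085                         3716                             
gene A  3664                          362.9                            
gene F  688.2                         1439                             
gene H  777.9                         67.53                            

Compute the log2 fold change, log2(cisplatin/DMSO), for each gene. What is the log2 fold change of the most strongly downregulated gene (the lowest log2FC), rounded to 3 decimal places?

-3.526

log2(704.5/346.2) = 1.025  (gene E)
log2(12265/11055) = 0.150  (gene G)
log2(510617/35715) = 3.838  (gene D)
log2(36963/42009) = -0.185  (gene B)
log2(3716/28085) = -2.918  (gene C)
log2(362.9/3664) = -3.336  (gene A)
log2(1439/688.2) = 1.064  (gene F)
log2(67.53/777.9) = -3.526  (gene H)
gene H is most strongly downregulated.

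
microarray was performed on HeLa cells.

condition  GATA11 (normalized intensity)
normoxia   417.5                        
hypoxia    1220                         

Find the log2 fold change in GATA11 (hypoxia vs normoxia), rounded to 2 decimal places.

Fold change = 1220 / 417.5 = 2.9222
log2(2.9222) = 1.547

1.55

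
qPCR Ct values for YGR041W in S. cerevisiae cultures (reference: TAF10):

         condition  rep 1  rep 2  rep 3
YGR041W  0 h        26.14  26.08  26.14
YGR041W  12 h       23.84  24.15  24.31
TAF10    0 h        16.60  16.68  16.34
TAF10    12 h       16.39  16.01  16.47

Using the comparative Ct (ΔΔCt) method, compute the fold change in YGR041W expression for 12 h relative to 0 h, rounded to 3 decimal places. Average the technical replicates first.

Mean Ct: YGR041W 0 h 26.120; YGR041W 12 h 24.100; TAF10 0 h 16.540; TAF10 12 h 16.290
ΔCt(0 h) = 26.120 − 16.540 = 9.580
ΔCt(12 h) = 24.100 − 16.290 = 7.810
ΔΔCt = 7.810 − 9.580 = -1.770
Fold change = 2^(−(-1.770)) = 2^1.770 = 3.4105

3.411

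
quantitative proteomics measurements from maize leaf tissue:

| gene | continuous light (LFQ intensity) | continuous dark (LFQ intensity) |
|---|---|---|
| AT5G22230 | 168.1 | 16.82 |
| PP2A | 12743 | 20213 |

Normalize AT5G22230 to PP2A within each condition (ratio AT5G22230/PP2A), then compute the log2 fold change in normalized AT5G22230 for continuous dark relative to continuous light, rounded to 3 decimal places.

-3.987

AT5G22230/PP2A (continuous light) = 168.1 / 12743 = 0.013192
AT5G22230/PP2A (continuous dark) = 16.82 / 20213 = 0.00083214
Fold change = 0.00083214 / 0.013192 = 0.0631
log2(0.0631) = -3.9866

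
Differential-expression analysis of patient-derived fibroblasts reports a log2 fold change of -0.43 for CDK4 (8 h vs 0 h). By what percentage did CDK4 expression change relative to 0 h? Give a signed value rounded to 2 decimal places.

-25.77%

Fold change = 2^(-0.43) = 0.7423
Percent change = (FC − 1) × 100% = (0.7423 − 1) × 100 = -25.77%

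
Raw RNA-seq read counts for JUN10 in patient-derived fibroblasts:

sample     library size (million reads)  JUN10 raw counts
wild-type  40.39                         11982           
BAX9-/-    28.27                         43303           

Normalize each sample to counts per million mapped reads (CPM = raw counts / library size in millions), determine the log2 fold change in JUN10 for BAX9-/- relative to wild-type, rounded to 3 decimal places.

2.368

CPM(wild-type) = 11982 / 40.39 = 296.6576
CPM(BAX9-/-) = 43303 / 28.27 = 1531.7651
Fold change = 1531.7651 / 296.6576 = 5.16341
log2(5.16341) = 2.3683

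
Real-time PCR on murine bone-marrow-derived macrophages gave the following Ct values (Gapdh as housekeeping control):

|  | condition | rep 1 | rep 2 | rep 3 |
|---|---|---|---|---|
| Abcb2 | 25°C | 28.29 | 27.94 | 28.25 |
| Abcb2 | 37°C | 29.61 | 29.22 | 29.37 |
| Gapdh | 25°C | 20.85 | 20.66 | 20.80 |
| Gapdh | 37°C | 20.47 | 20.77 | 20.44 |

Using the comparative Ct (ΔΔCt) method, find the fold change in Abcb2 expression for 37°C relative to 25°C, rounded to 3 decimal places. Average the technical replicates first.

0.366

Mean Ct: Abcb2 25°C 28.160; Abcb2 37°C 29.400; Gapdh 25°C 20.770; Gapdh 37°C 20.560
ΔCt(25°C) = 28.160 − 20.770 = 7.390
ΔCt(37°C) = 29.400 − 20.560 = 8.840
ΔΔCt = 8.840 − 7.390 = 1.450
Fold change = 2^(−1.450) = 0.3660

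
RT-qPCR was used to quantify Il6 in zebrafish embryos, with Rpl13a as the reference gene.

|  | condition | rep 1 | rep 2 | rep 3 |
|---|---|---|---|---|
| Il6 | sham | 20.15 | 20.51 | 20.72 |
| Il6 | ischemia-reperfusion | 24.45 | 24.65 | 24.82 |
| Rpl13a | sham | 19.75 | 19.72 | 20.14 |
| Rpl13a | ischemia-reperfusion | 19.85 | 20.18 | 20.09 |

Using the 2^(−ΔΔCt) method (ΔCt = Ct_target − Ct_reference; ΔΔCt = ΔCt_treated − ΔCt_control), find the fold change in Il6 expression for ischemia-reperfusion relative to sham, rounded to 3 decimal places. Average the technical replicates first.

Mean Ct: Il6 sham 20.460; Il6 ischemia-reperfusion 24.640; Rpl13a sham 19.870; Rpl13a ischemia-reperfusion 20.040
ΔCt(sham) = 20.460 − 19.870 = 0.590
ΔCt(ischemia-reperfusion) = 24.640 − 20.040 = 4.600
ΔΔCt = 4.600 − 0.590 = 4.010
Fold change = 2^(−4.010) = 0.0621

0.062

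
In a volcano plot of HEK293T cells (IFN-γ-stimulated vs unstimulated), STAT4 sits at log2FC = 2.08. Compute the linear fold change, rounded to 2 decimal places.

4.23

Fold change = 2^(2.08) = 4.228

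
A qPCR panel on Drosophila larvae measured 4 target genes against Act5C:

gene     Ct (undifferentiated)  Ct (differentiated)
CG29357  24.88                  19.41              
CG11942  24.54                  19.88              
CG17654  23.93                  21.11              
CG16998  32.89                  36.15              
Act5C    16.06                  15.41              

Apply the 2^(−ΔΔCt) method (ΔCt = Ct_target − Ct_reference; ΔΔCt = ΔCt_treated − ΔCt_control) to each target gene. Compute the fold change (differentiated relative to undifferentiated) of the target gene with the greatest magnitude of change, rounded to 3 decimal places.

28.246

CG29357: ΔΔCt = (19.41−15.41) − (24.88−16.06) = 4.00 − 8.82 = -4.82; fold change = 2^4.82 = 28.246
CG11942: ΔΔCt = (19.88−15.41) − (24.54−16.06) = 4.47 − 8.48 = -4.01; fold change = 2^4.01 = 16.111
CG17654: ΔΔCt = (21.11−15.41) − (23.93−16.06) = 5.70 − 7.87 = -2.17; fold change = 2^2.17 = 4.500
CG16998: ΔΔCt = (36.15−15.41) − (32.89−16.06) = 20.74 − 16.83 = 3.91; fold change = 2^-3.91 = 0.067
CG29357 has the largest |ΔΔCt| = 4.82.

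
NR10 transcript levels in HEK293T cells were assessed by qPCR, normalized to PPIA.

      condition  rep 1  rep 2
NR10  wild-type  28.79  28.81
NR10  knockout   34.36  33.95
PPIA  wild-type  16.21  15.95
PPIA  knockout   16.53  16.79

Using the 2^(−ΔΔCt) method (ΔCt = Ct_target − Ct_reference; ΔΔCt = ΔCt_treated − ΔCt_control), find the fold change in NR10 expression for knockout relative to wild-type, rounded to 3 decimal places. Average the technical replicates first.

Mean Ct: NR10 wild-type 28.800; NR10 knockout 34.155; PPIA wild-type 16.080; PPIA knockout 16.660
ΔCt(wild-type) = 28.800 − 16.080 = 12.720
ΔCt(knockout) = 34.155 − 16.660 = 17.495
ΔΔCt = 17.495 − 12.720 = 4.775
Fold change = 2^(−4.775) = 0.0365

0.037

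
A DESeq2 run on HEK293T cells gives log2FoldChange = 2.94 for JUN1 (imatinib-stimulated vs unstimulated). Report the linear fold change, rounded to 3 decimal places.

7.674

Fold change = 2^(2.94) = 7.6741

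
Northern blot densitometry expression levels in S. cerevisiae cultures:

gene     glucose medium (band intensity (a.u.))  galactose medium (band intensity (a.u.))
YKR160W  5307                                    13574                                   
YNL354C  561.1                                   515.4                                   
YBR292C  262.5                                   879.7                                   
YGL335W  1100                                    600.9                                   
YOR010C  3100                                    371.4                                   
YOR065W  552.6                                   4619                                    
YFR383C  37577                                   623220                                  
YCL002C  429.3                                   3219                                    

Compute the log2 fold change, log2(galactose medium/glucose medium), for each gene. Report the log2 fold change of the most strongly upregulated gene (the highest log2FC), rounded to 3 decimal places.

log2(13574/5307) = 1.355  (YKR160W)
log2(515.4/561.1) = -0.123  (YNL354C)
log2(879.7/262.5) = 1.745  (YBR292C)
log2(600.9/1100) = -0.872  (YGL335W)
log2(371.4/3100) = -3.061  (YOR010C)
log2(4619/552.6) = 3.063  (YOR065W)
log2(623220/37577) = 4.052  (YFR383C)
log2(3219/429.3) = 2.907  (YCL002C)
YFR383C is most strongly upregulated.

4.052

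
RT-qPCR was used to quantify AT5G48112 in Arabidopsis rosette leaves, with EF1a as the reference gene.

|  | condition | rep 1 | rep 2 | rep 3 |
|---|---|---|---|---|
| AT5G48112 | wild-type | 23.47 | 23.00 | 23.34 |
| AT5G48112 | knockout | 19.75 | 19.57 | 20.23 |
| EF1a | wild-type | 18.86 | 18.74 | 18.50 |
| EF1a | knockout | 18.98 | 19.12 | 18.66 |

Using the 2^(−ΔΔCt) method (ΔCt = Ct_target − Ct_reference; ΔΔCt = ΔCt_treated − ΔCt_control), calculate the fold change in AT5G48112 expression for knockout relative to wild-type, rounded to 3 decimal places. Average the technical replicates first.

Mean Ct: AT5G48112 wild-type 23.270; AT5G48112 knockout 19.850; EF1a wild-type 18.700; EF1a knockout 18.920
ΔCt(wild-type) = 23.270 − 18.700 = 4.570
ΔCt(knockout) = 19.850 − 18.920 = 0.930
ΔΔCt = 0.930 − 4.570 = -3.640
Fold change = 2^(−(-3.640)) = 2^3.640 = 12.4666

12.467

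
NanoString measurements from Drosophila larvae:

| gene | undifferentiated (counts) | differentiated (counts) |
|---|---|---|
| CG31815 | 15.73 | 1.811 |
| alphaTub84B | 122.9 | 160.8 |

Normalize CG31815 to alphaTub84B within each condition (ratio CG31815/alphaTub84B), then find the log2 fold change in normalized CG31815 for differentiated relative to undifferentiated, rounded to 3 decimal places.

CG31815/alphaTub84B (undifferentiated) = 15.73 / 122.9 = 0.12799
CG31815/alphaTub84B (differentiated) = 1.811 / 160.8 = 0.011262
Fold change = 0.011262 / 0.12799 = 0.0880
log2(0.0880) = -3.5064

-3.506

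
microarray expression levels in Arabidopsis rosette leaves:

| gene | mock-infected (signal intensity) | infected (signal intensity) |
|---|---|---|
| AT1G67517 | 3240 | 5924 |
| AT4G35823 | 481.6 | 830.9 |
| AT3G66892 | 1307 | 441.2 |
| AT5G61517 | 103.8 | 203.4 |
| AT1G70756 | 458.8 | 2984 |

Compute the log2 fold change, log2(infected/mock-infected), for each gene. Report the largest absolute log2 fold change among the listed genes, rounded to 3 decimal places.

log2(5924/3240) = 0.871  (AT1G67517)
log2(830.9/481.6) = 0.787  (AT4G35823)
log2(441.2/1307) = -1.567  (AT3G66892)
log2(203.4/103.8) = 0.971  (AT5G61517)
log2(2984/458.8) = 2.701  (AT1G70756)
The largest magnitude belongs to AT1G70756.

2.701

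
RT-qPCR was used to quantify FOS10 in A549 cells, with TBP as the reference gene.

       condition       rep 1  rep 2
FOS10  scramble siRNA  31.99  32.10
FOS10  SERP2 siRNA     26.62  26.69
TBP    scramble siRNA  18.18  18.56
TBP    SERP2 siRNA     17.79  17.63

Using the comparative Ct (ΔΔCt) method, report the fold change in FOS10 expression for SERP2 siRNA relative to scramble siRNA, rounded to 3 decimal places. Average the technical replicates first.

26.538

Mean Ct: FOS10 scramble siRNA 32.045; FOS10 SERP2 siRNA 26.655; TBP scramble siRNA 18.370; TBP SERP2 siRNA 17.710
ΔCt(scramble siRNA) = 32.045 − 18.370 = 13.675
ΔCt(SERP2 siRNA) = 26.655 − 17.710 = 8.945
ΔΔCt = 8.945 − 13.675 = -4.730
Fold change = 2^(−(-4.730)) = 2^4.730 = 26.5382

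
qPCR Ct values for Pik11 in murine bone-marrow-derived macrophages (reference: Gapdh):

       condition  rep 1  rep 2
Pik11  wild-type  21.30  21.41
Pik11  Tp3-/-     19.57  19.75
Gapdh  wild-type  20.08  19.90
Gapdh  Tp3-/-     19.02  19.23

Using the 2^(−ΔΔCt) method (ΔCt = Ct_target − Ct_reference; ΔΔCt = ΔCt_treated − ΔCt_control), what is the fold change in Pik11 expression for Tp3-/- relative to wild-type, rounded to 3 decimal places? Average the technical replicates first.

Mean Ct: Pik11 wild-type 21.355; Pik11 Tp3-/- 19.660; Gapdh wild-type 19.990; Gapdh Tp3-/- 19.125
ΔCt(wild-type) = 21.355 − 19.990 = 1.365
ΔCt(Tp3-/-) = 19.660 − 19.125 = 0.535
ΔΔCt = 0.535 − 1.365 = -0.830
Fold change = 2^(−(-0.830)) = 2^0.830 = 1.7777

1.778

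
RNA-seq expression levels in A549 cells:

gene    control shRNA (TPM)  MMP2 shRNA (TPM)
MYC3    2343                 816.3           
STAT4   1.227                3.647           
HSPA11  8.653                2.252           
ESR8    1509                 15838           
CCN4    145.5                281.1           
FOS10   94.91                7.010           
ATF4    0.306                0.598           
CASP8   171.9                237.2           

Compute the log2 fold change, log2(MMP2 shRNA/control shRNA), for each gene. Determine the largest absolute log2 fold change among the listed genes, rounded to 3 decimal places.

log2(816.3/2343) = -1.521  (MYC3)
log2(3.647/1.227) = 1.572  (STAT4)
log2(2.252/8.653) = -1.942  (HSPA11)
log2(15838/1509) = 3.392  (ESR8)
log2(281.1/145.5) = 0.950  (CCN4)
log2(7.010/94.91) = -3.759  (FOS10)
log2(0.598/0.306) = 0.967  (ATF4)
log2(237.2/171.9) = 0.465  (CASP8)
The largest magnitude belongs to FOS10.

3.759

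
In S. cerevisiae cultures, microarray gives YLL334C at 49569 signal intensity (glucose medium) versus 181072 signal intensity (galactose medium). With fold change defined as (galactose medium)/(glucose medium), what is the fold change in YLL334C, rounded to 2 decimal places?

Fold change = 181072 / 49569 = 3.653
YLL334C is upregulated.

3.65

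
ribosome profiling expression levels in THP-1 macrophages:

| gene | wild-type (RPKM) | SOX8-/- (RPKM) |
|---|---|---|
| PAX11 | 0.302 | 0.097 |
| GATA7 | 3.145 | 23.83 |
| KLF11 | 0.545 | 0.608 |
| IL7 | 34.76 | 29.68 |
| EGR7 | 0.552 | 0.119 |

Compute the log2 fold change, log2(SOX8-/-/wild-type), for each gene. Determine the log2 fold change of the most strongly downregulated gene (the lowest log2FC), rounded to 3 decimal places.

-2.214

log2(0.097/0.302) = -1.638  (PAX11)
log2(23.83/3.145) = 2.922  (GATA7)
log2(0.608/0.545) = 0.158  (KLF11)
log2(29.68/34.76) = -0.228  (IL7)
log2(0.119/0.552) = -2.214  (EGR7)
EGR7 is most strongly downregulated.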